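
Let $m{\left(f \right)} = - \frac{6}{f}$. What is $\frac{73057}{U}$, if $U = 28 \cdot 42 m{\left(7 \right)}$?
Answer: $- \frac{73057}{1008} \approx -72.477$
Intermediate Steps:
$U = -1008$ ($U = 28 \cdot 42 \left(- \frac{6}{7}\right) = 1176 \left(\left(-6\right) \frac{1}{7}\right) = 1176 \left(- \frac{6}{7}\right) = -1008$)
$\frac{73057}{U} = \frac{73057}{-1008} = 73057 \left(- \frac{1}{1008}\right) = - \frac{73057}{1008}$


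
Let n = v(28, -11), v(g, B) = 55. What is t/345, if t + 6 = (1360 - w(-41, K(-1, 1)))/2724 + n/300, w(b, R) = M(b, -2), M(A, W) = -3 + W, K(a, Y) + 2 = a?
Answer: -36199/2349450 ≈ -0.015407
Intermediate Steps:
K(a, Y) = -2 + a
n = 55
w(b, R) = -5 (w(b, R) = -3 - 2 = -5)
t = -36199/6810 (t = -6 + ((1360 - 1*(-5))/2724 + 55/300) = -6 + ((1360 + 5)*(1/2724) + 55*(1/300)) = -6 + (1365*(1/2724) + 11/60) = -6 + (455/908 + 11/60) = -6 + 4661/6810 = -36199/6810 ≈ -5.3156)
t/345 = -36199/6810/345 = -36199/6810*1/345 = -36199/2349450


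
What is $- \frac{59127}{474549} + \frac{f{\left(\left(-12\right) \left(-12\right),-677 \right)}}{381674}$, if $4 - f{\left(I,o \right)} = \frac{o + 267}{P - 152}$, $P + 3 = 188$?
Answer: $- \frac{124076944696}{996176582643} \approx -0.12455$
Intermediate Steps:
$P = 185$ ($P = -3 + 188 = 185$)
$f{\left(I,o \right)} = - \frac{45}{11} - \frac{o}{33}$ ($f{\left(I,o \right)} = 4 - \frac{o + 267}{185 - 152} = 4 - \frac{267 + o}{33} = 4 - \left(267 + o\right) \frac{1}{33} = 4 - \left(\frac{89}{11} + \frac{o}{33}\right) = - \frac{45}{11} - \frac{o}{33}$)
$- \frac{59127}{474549} + \frac{f{\left(\left(-12\right) \left(-12\right),-677 \right)}}{381674} = - \frac{59127}{474549} + \frac{- \frac{45}{11} - - \frac{677}{33}}{381674} = \left(-59127\right) \frac{1}{474549} + \left(- \frac{45}{11} + \frac{677}{33}\right) \frac{1}{381674} = - \frac{19709}{158183} + \frac{542}{33} \cdot \frac{1}{381674} = - \frac{19709}{158183} + \frac{271}{6297621} = - \frac{124076944696}{996176582643}$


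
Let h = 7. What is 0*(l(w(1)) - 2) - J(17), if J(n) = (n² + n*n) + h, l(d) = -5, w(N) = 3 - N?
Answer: -585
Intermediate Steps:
J(n) = 7 + 2*n² (J(n) = (n² + n*n) + 7 = (n² + n²) + 7 = 2*n² + 7 = 7 + 2*n²)
0*(l(w(1)) - 2) - J(17) = 0*(-5 - 2) - (7 + 2*17²) = 0*(-7) - (7 + 2*289) = 0 - (7 + 578) = 0 - 1*585 = 0 - 585 = -585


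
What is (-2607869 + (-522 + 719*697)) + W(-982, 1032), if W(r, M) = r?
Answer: -2108230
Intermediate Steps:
(-2607869 + (-522 + 719*697)) + W(-982, 1032) = (-2607869 + (-522 + 719*697)) - 982 = (-2607869 + (-522 + 501143)) - 982 = (-2607869 + 500621) - 982 = -2107248 - 982 = -2108230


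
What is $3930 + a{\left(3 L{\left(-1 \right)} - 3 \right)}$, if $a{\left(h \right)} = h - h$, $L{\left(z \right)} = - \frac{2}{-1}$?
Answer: $3930$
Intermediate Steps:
$L{\left(z \right)} = 2$ ($L{\left(z \right)} = \left(-2\right) \left(-1\right) = 2$)
$a{\left(h \right)} = 0$
$3930 + a{\left(3 L{\left(-1 \right)} - 3 \right)} = 3930 + 0 = 3930$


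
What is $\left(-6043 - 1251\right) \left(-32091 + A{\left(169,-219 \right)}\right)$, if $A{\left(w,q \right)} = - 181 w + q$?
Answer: $458785306$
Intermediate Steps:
$A{\left(w,q \right)} = q - 181 w$
$\left(-6043 - 1251\right) \left(-32091 + A{\left(169,-219 \right)}\right) = \left(-6043 - 1251\right) \left(-32091 - 30808\right) = - 7294 \left(-32091 - 30808\right) = \left(-7294\right) \left(-62899\right) = 458785306$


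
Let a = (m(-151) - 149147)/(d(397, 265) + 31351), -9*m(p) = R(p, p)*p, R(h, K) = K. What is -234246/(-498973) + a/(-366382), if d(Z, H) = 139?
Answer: 6080981097115543/12952880351667315 ≈ 0.46947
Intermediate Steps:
m(p) = -p²/9 (m(p) = -p*p/9 = -p²/9)
a = -682562/141705 (a = (-⅑*(-151)² - 149147)/(139 + 31351) = (-⅑*22801 - 149147)/31490 = (-22801/9 - 149147)*(1/31490) = -1365124/9*1/31490 = -682562/141705 ≈ -4.8168)
-234246/(-498973) + a/(-366382) = -234246/(-498973) - 682562/141705/(-366382) = -234246*(-1/498973) - 682562/141705*(-1/366382) = 234246/498973 + 341281/25959080655 = 6080981097115543/12952880351667315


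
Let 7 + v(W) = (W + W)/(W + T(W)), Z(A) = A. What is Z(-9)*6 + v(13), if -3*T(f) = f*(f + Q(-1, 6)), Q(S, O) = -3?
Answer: -433/7 ≈ -61.857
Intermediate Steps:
T(f) = -f*(-3 + f)/3 (T(f) = -f*(f - 3)/3 = -f*(-3 + f)/3)
v(W) = -7 + 2*W/(W + W*(3 - W)/3) (v(W) = -7 + (W + W)/(W + W*(3 - W)/3) = -7 + (2*W)/(W + W*(3 - W)/3) = -7 + 2*W/(W + W*(3 - W)/3))
Z(-9)*6 + v(13) = -9*6 + (36 - 7*13)/(-6 + 13) = -54 + (36 - 91)/7 = -54 + (1/7)*(-55) = -54 - 55/7 = -433/7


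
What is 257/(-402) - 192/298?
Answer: -76885/59898 ≈ -1.2836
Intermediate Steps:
257/(-402) - 192/298 = 257*(-1/402) - 192*1/298 = -257/402 - 96/149 = -76885/59898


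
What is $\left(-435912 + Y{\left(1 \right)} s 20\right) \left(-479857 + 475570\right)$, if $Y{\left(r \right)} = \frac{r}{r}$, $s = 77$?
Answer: $1862152764$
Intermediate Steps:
$Y{\left(r \right)} = 1$
$\left(-435912 + Y{\left(1 \right)} s 20\right) \left(-479857 + 475570\right) = \left(-435912 + 1 \cdot 77 \cdot 20\right) \left(-479857 + 475570\right) = \left(-435912 + 77 \cdot 20\right) \left(-4287\right) = \left(-435912 + 1540\right) \left(-4287\right) = \left(-434372\right) \left(-4287\right) = 1862152764$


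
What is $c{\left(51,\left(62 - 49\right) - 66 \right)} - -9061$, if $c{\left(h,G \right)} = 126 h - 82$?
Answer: $15405$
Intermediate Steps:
$c{\left(h,G \right)} = -82 + 126 h$
$c{\left(51,\left(62 - 49\right) - 66 \right)} - -9061 = \left(-82 + 126 \cdot 51\right) - -9061 = \left(-82 + 6426\right) + 9061 = 6344 + 9061 = 15405$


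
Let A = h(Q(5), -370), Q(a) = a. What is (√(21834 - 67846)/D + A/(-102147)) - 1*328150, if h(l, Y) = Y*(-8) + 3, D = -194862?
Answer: -33519541013/102147 - I*√11503/97431 ≈ -3.2815e+5 - 0.0011008*I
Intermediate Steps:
h(l, Y) = 3 - 8*Y (h(l, Y) = -8*Y + 3 = 3 - 8*Y)
A = 2963 (A = 3 - 8*(-370) = 3 + 2960 = 2963)
(√(21834 - 67846)/D + A/(-102147)) - 1*328150 = (√(21834 - 67846)/(-194862) + 2963/(-102147)) - 1*328150 = (√(-46012)*(-1/194862) + 2963*(-1/102147)) - 328150 = ((2*I*√11503)*(-1/194862) - 2963/102147) - 328150 = (-I*√11503/97431 - 2963/102147) - 328150 = (-2963/102147 - I*√11503/97431) - 328150 = -33519541013/102147 - I*√11503/97431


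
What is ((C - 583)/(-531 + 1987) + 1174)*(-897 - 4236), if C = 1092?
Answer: -8776675449/1456 ≈ -6.0279e+6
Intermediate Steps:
((C - 583)/(-531 + 1987) + 1174)*(-897 - 4236) = ((1092 - 583)/(-531 + 1987) + 1174)*(-897 - 4236) = (509/1456 + 1174)*(-5133) = (1709853/1456)*(-5133) = -8776675449/1456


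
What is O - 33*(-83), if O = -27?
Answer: 2712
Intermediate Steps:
O - 33*(-83) = -27 - 33*(-83) = -27 + 2739 = 2712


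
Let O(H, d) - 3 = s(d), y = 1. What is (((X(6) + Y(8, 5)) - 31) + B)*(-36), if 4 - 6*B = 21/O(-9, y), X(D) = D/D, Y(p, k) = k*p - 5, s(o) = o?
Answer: -345/2 ≈ -172.50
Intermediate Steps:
Y(p, k) = -5 + k*p
X(D) = 1
O(H, d) = 3 + d
B = -5/24 (B = 2/3 - 7/(2*(3 + 1)) = 2/3 - 7/(2*4) = 2/3 - 1/6*21/4 = 2/3 - 7/8 = -5/24 ≈ -0.20833)
(((X(6) + Y(8, 5)) - 31) + B)*(-36) = (((1 + (-5 + 5*8)) - 31) - 5/24)*(-36) = (((1 + (-5 + 40)) - 31) - 5/24)*(-36) = (((1 + 35) - 31) - 5/24)*(-36) = ((36 - 31) - 5/24)*(-36) = (5 - 5/24)*(-36) = (115/24)*(-36) = -345/2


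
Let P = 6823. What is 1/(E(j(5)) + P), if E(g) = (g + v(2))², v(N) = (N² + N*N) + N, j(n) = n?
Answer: 1/7048 ≈ 0.00014188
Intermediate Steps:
v(N) = N + 2*N² (v(N) = (N² + N²) + N = 2*N² + N = N + 2*N²)
E(g) = (10 + g)² (E(g) = (g + 2*(1 + 2*2))² = (g + 2*(1 + 4))² = (g + 2*5)² = (g + 10)² = (10 + g)²)
1/(E(j(5)) + P) = 1/((10 + 5)² + 6823) = 1/(15² + 6823) = 1/(225 + 6823) = 1/7048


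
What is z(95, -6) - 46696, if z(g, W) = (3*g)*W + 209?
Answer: -48197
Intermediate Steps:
z(g, W) = 209 + 3*W*g (z(g, W) = 3*W*g + 209 = 209 + 3*W*g)
z(95, -6) - 46696 = (209 + 3*(-6)*95) - 46696 = (209 - 1710) - 46696 = -1501 - 46696 = -48197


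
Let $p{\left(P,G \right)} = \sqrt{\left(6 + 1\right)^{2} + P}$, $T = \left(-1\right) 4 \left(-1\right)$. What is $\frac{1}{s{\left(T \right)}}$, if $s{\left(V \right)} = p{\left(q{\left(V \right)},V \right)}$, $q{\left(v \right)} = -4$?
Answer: $\frac{\sqrt{5}}{15} \approx 0.14907$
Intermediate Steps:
$T = 4$ ($T = \left(-4\right) \left(-1\right) = 4$)
$p{\left(P,G \right)} = \sqrt{49 + P}$ ($p{\left(P,G \right)} = \sqrt{7^{2} + P} = \sqrt{49 + P}$)
$s{\left(V \right)} = 3 \sqrt{5}$ ($s{\left(V \right)} = \sqrt{49 - 4} = \sqrt{45} = 3 \sqrt{5}$)
$\frac{1}{s{\left(T \right)}} = \frac{1}{3 \sqrt{5}} = \frac{\sqrt{5}}{15}$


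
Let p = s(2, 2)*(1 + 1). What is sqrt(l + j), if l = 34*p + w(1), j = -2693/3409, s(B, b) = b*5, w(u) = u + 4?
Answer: 2*sqrt(1987849262)/3409 ≈ 26.157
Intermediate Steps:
w(u) = 4 + u
s(B, b) = 5*b
j = -2693/3409 (j = -2693*1/3409 = -2693/3409 ≈ -0.78997)
p = 20 (p = (5*2)*(1 + 1) = 10*2 = 20)
l = 685 (l = 34*20 + (4 + 1) = 680 + 5 = 685)
sqrt(l + j) = sqrt(685 - 2693/3409) = sqrt(2332472/3409) = 2*sqrt(1987849262)/3409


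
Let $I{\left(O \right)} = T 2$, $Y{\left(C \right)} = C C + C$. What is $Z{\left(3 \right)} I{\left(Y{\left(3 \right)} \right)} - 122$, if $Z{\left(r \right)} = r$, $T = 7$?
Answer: $-80$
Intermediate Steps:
$Y{\left(C \right)} = C + C^{2}$ ($Y{\left(C \right)} = C^{2} + C = C + C^{2}$)
$I{\left(O \right)} = 14$ ($I{\left(O \right)} = 7 \cdot 2 = 14$)
$Z{\left(3 \right)} I{\left(Y{\left(3 \right)} \right)} - 122 = 3 \cdot 14 - 122 = 42 - 122 = -80$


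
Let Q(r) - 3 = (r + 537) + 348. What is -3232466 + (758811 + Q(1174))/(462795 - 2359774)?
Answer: -6131920881087/1896979 ≈ -3.2325e+6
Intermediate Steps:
Q(r) = 888 + r (Q(r) = 3 + ((r + 537) + 348) = 3 + ((537 + r) + 348) = 3 + (885 + r) = 888 + r)
-3232466 + (758811 + Q(1174))/(462795 - 2359774) = -3232466 + (758811 + (888 + 1174))/(462795 - 2359774) = -3232466 + (758811 + 2062)/(-1896979) = -3232466 + 760873*(-1/1896979) = -3232466 - 760873/1896979 = -6131920881087/1896979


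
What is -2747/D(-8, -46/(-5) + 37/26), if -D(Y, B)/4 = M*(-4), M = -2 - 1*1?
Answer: 2747/48 ≈ 57.229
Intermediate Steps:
M = -3 (M = -2 - 1 = -3)
D(Y, B) = -48 (D(Y, B) = -(-12)*(-4) = -4*12 = -48)
-2747/D(-8, -46/(-5) + 37/26) = -2747/(-48) = -2747*(-1/48) = 2747/48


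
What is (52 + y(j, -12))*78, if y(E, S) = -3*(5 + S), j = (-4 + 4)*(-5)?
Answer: 5694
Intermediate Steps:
j = 0 (j = 0*(-5) = 0)
y(E, S) = -15 - 3*S
(52 + y(j, -12))*78 = (52 + (-15 - 3*(-12)))*78 = (52 + (-15 + 36))*78 = (52 + 21)*78 = 73*78 = 5694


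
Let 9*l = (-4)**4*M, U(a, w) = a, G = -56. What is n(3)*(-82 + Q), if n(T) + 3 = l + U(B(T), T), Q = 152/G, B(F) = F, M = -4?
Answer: 607232/63 ≈ 9638.6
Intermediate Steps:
l = -1024/9 (l = ((-4)**4*(-4))/9 = (256*(-4))/9 = (1/9)*(-1024) = -1024/9 ≈ -113.78)
Q = -19/7 (Q = 152/(-56) = 152*(-1/56) = -19/7 ≈ -2.7143)
n(T) = -1051/9 + T (n(T) = -3 + (-1024/9 + T) = -1051/9 + T)
n(3)*(-82 + Q) = (-1051/9 + 3)*(-82 - 19/7) = -1024/9*(-593/7) = 607232/63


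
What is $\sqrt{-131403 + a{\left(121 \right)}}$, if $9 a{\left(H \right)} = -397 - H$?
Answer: $\frac{i \sqrt{1183145}}{3} \approx 362.57 i$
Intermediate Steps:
$a{\left(H \right)} = - \frac{397}{9} - \frac{H}{9}$ ($a{\left(H \right)} = \frac{-397 - H}{9} = - \frac{397}{9} - \frac{H}{9}$)
$\sqrt{-131403 + a{\left(121 \right)}} = \sqrt{-131403 - \frac{518}{9}} = \sqrt{- \frac{1183145}{9}} = \frac{i \sqrt{1183145}}{3}$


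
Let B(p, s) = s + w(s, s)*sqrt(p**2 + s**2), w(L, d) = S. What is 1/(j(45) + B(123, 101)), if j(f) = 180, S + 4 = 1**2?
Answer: -281/149009 - 3*sqrt(25330)/149009 ≈ -0.0050900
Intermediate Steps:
S = -3 (S = -4 + 1**2 = -4 + 1 = -3)
w(L, d) = -3
B(p, s) = s - 3*sqrt(p**2 + s**2)
1/(j(45) + B(123, 101)) = 1/(180 + (101 - 3*sqrt(123**2 + 101**2))) = 1/(180 + (101 - 3*sqrt(15129 + 10201))) = 1/(180 + (101 - 3*sqrt(25330))) = 1/(281 - 3*sqrt(25330))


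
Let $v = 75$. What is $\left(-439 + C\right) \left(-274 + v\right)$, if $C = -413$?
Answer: $169548$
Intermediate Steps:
$\left(-439 + C\right) \left(-274 + v\right) = \left(-439 - 413\right) \left(-274 + 75\right) = \left(-852\right) \left(-199\right) = 169548$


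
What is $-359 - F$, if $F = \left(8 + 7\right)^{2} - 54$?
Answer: $-530$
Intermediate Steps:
$F = 171$ ($F = 15^{2} - 54 = 225 - 54 = 171$)
$-359 - F = -359 - 171 = -530$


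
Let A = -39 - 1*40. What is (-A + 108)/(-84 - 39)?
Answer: -187/123 ≈ -1.5203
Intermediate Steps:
A = -79 (A = -39 - 40 = -79)
(-A + 108)/(-84 - 39) = (-1*(-79) + 108)/(-84 - 39) = (79 + 108)/(-123) = -1/123*187 = -187/123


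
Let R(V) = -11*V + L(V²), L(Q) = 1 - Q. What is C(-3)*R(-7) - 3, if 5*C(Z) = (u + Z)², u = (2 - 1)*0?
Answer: 246/5 ≈ 49.200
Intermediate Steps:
u = 0 (u = 1*0 = 0)
C(Z) = Z²/5 (C(Z) = (0 + Z)²/5 = Z²/5)
R(V) = 1 - V² - 11*V (R(V) = -11*V + (1 - V²) = 1 - V² - 11*V)
C(-3)*R(-7) - 3 = ((⅕)*(-3)²)*(1 - 1*(-7)² - 11*(-7)) - 3 = ((⅕)*9)*(1 - 1*49 + 77) - 3 = 9*(1 - 49 + 77)/5 - 3 = (9/5)*29 - 3 = 261/5 - 3 = 246/5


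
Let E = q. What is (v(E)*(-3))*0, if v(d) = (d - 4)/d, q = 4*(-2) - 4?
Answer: 0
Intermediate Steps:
q = -12 (q = -8 - 4 = -12)
E = -12
v(d) = (-4 + d)/d
(v(E)*(-3))*0 = (((-4 - 12)/(-12))*(-3))*0 = (-1/12*(-16)*(-3))*0 = ((4/3)*(-3))*0 = -4*0 = 0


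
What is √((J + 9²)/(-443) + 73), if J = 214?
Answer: 2*√3548873/443 ≈ 8.5049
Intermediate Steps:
√((J + 9²)/(-443) + 73) = √((214 + 9²)/(-443) + 73) = √((214 + 81)*(-1/443) + 73) = √(295*(-1/443) + 73) = √(-295/443 + 73) = √(32044/443) = 2*√3548873/443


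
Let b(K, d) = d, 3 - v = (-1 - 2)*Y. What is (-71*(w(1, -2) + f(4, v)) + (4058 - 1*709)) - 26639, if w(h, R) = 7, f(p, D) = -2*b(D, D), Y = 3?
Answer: -22083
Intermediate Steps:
v = 12 (v = 3 - (-1 - 2)*3 = 3 - (-3)*3 = 3 - 1*(-9) = 3 + 9 = 12)
f(p, D) = -2*D
(-71*(w(1, -2) + f(4, v)) + (4058 - 1*709)) - 26639 = (-71*(7 - 2*12) + (4058 - 1*709)) - 26639 = (-71*(7 - 24) + (4058 - 709)) - 26639 = (-71*(-17) + 3349) - 26639 = (1207 + 3349) - 26639 = 4556 - 26639 = -22083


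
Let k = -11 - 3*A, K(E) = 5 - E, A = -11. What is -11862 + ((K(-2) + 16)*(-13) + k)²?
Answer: 64867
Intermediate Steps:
k = 22 (k = -11 - 3*(-11) = -11 + 33 = 22)
-11862 + ((K(-2) + 16)*(-13) + k)² = -11862 + (((5 - 1*(-2)) + 16)*(-13) + 22)² = -11862 + (((5 + 2) + 16)*(-13) + 22)² = -11862 + ((7 + 16)*(-13) + 22)² = -11862 + (23*(-13) + 22)² = -11862 + (-299 + 22)² = -11862 + (-277)² = -11862 + 76729 = 64867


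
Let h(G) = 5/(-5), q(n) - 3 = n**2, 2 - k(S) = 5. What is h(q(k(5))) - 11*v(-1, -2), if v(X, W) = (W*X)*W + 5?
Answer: -12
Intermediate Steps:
k(S) = -3 (k(S) = 2 - 1*5 = 2 - 5 = -3)
q(n) = 3 + n**2
v(X, W) = 5 + X*W**2 (v(X, W) = X*W**2 + 5 = 5 + X*W**2)
h(G) = -1 (h(G) = 5*(-1/5) = -1)
h(q(k(5))) - 11*v(-1, -2) = -1 - 11*(5 - 1*(-2)**2) = -1 - 11*(5 - 1*4) = -1 - 11*(5 - 4) = -1 - 11*1 = -1 - 11 = -12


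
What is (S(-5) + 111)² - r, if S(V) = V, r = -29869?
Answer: 41105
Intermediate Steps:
(S(-5) + 111)² - r = (-5 + 111)² - 1*(-29869) = 106² + 29869 = 11236 + 29869 = 41105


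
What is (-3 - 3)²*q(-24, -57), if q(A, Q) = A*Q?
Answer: 49248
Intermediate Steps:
(-3 - 3)²*q(-24, -57) = (-3 - 3)²*(-24*(-57)) = (-6)²*1368 = 36*1368 = 49248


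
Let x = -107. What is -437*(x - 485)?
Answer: 258704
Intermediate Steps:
-437*(x - 485) = -437*(-107 - 485) = -437*(-592) = 258704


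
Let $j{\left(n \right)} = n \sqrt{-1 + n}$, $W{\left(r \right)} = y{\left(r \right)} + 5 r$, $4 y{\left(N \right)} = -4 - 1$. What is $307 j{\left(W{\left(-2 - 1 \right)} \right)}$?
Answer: $- \frac{19955 i \sqrt{69}}{8} \approx - 20720.0 i$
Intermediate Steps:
$y{\left(N \right)} = - \frac{5}{4}$ ($y{\left(N \right)} = \frac{-4 - 1}{4} = \frac{1}{4} \left(-5\right) = - \frac{5}{4}$)
$W{\left(r \right)} = - \frac{5}{4} + 5 r$
$307 j{\left(W{\left(-2 - 1 \right)} \right)} = 307 \left(- \frac{5}{4} + 5 \left(-2 - 1\right)\right) \sqrt{-1 + \left(- \frac{5}{4} + 5 \left(-2 - 1\right)\right)} = 307 \left(- \frac{5}{4} + 5 \left(-3\right)\right) \sqrt{-1 + \left(- \frac{5}{4} + 5 \left(-3\right)\right)} = 307 \left(- \frac{5}{4} - 15\right) \sqrt{-1 - \frac{65}{4}} = 307 \left(- \frac{65 \sqrt{-1 - \frac{65}{4}}}{4}\right) = 307 \left(- \frac{65 \sqrt{- \frac{69}{4}}}{4}\right) = 307 \left(- \frac{65 \frac{i \sqrt{69}}{2}}{4}\right) = 307 \left(- \frac{65 i \sqrt{69}}{8}\right) = - \frac{19955 i \sqrt{69}}{8}$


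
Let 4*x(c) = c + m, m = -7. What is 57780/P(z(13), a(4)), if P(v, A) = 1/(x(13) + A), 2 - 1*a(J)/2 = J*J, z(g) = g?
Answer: -1531170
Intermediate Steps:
x(c) = -7/4 + c/4 (x(c) = (c - 7)/4 = (-7 + c)/4 = -7/4 + c/4)
a(J) = 4 - 2*J² (a(J) = 4 - 2*J*J = 4 - 2*J²)
P(v, A) = 1/(3/2 + A) (P(v, A) = 1/((-7/4 + (¼)*13) + A) = 1/((-7/4 + 13/4) + A) = 1/(3/2 + A))
57780/P(z(13), a(4)) = 57780/((2/(3 + 2*(4 - 2*4²)))) = 57780/((2/(3 + 2*(4 - 2*16)))) = 57780/((2/(3 + 2*(4 - 32)))) = 57780/((2/(3 + 2*(-28)))) = 57780/((2/(3 - 56))) = 57780/((2/(-53))) = 57780/((2*(-1/53))) = 57780/(-2/53) = 57780*(-53/2) = -1531170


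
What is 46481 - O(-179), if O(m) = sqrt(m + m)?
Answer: 46481 - I*sqrt(358) ≈ 46481.0 - 18.921*I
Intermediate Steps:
O(m) = sqrt(2)*sqrt(m) (O(m) = sqrt(2*m) = sqrt(2)*sqrt(m))
46481 - O(-179) = 46481 - sqrt(2)*sqrt(-179) = 46481 - sqrt(2)*I*sqrt(179) = 46481 - I*sqrt(358)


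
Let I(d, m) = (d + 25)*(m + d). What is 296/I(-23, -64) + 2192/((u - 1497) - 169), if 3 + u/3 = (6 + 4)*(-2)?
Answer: -447484/150945 ≈ -2.9646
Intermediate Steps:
u = -69 (u = -9 + 3*((6 + 4)*(-2)) = -9 + 3*(10*(-2)) = -9 + 3*(-20) = -9 - 60 = -69)
I(d, m) = (25 + d)*(d + m)
296/I(-23, -64) + 2192/((u - 1497) - 169) = 296/((-23)² + 25*(-23) + 25*(-64) - 23*(-64)) + 2192/((-69 - 1497) - 169) = 296/(529 - 575 - 1600 + 1472) + 2192/(-1566 - 169) = 296/(-174) + 2192/(-1735) = 296*(-1/174) + 2192*(-1/1735) = -148/87 - 2192/1735 = -447484/150945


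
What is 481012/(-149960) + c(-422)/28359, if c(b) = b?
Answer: -148959809/46225170 ≈ -3.2225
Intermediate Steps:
481012/(-149960) + c(-422)/28359 = 481012/(-149960) - 422/28359 = 481012*(-1/149960) - 422*1/28359 = -120253/37490 - 422/28359 = -148959809/46225170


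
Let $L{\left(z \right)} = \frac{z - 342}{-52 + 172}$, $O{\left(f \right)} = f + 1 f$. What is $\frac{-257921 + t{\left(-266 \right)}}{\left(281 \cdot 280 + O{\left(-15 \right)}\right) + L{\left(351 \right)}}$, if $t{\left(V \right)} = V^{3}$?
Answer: $- \frac{763160680}{3146003} \approx -242.58$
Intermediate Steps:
$O{\left(f \right)} = 2 f$ ($O{\left(f \right)} = f + f = 2 f$)
$L{\left(z \right)} = - \frac{57}{20} + \frac{z}{120}$ ($L{\left(z \right)} = \frac{-342 + z}{120} = \left(-342 + z\right) \frac{1}{120} = - \frac{57}{20} + \frac{z}{120}$)
$\frac{-257921 + t{\left(-266 \right)}}{\left(281 \cdot 280 + O{\left(-15 \right)}\right) + L{\left(351 \right)}} = \frac{-257921 + \left(-266\right)^{3}}{\left(281 \cdot 280 + 2 \left(-15\right)\right) + \left(- \frac{57}{20} + \frac{1}{120} \cdot 351\right)} = \frac{-257921 - 18821096}{\left(78680 - 30\right) + \left(- \frac{57}{20} + \frac{117}{40}\right)} = - \frac{19079017}{78650 + \frac{3}{40}} = - \frac{19079017}{\frac{3146003}{40}} = \left(-19079017\right) \frac{40}{3146003} = - \frac{763160680}{3146003}$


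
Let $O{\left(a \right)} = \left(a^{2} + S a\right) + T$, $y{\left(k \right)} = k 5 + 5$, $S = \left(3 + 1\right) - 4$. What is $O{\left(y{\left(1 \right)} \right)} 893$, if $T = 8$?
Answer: $96444$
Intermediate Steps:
$S = 0$ ($S = 4 - 4 = 0$)
$y{\left(k \right)} = 5 + 5 k$ ($y{\left(k \right)} = 5 k + 5 = 5 + 5 k$)
$O{\left(a \right)} = 8 + a^{2}$ ($O{\left(a \right)} = \left(a^{2} + 0 a\right) + 8 = \left(a^{2} + 0\right) + 8 = a^{2} + 8 = 8 + a^{2}$)
$O{\left(y{\left(1 \right)} \right)} 893 = \left(8 + \left(5 + 5 \cdot 1\right)^{2}\right) 893 = \left(8 + \left(5 + 5\right)^{2}\right) 893 = \left(8 + 10^{2}\right) 893 = \left(8 + 100\right) 893 = 108 \cdot 893 = 96444$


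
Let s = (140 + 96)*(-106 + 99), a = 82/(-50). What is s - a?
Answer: -41259/25 ≈ -1650.4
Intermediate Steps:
a = -41/25 (a = 82*(-1/50) = -41/25 ≈ -1.6400)
s = -1652 (s = 236*(-7) = -1652)
s - a = -1652 - 1*(-41/25) = -1652 + 41/25 = -41259/25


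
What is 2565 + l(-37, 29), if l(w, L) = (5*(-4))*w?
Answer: 3305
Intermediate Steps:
l(w, L) = -20*w
2565 + l(-37, 29) = 2565 - 20*(-37) = 2565 + 740 = 3305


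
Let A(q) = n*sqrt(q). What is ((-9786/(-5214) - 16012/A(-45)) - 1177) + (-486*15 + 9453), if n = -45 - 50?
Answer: 858465/869 - 16012*I*sqrt(5)/1425 ≈ 987.88 - 25.126*I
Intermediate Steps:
n = -95
A(q) = -95*sqrt(q)
((-9786/(-5214) - 16012/A(-45)) - 1177) + (-486*15 + 9453) = ((-9786/(-5214) - 16012*I*sqrt(5)/1425) - 1177) + (-486*15 + 9453) = ((-9786*(-1/5214) - 16012*I*sqrt(5)/1425) - 1177) + (-7290 + 9453) = ((1631/869 - 16012*I*sqrt(5)/1425) - 1177) + 2163 = (-1021182/869 - 16012*I*sqrt(5)/1425) + 2163 = 858465/869 - 16012*I*sqrt(5)/1425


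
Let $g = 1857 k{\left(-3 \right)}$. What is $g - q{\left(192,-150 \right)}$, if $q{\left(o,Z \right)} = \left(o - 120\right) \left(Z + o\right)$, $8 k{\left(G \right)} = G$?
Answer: $- \frac{29763}{8} \approx -3720.4$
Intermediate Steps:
$k{\left(G \right)} = \frac{G}{8}$
$g = - \frac{5571}{8}$ ($g = 1857 \cdot \frac{1}{8} \left(-3\right) = 1857 \left(- \frac{3}{8}\right) = - \frac{5571}{8} \approx -696.38$)
$q{\left(o,Z \right)} = \left(-120 + o\right) \left(Z + o\right)$
$g - q{\left(192,-150 \right)} = - \frac{5571}{8} - \left(192^{2} - -18000 - 23040 - 28800\right) = - \frac{5571}{8} - \left(36864 + 18000 - 23040 - 28800\right) = - \frac{5571}{8} - 3024 = - \frac{29763}{8}$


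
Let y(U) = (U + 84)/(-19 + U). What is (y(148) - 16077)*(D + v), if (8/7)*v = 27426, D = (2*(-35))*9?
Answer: -64610302057/172 ≈ -3.7564e+8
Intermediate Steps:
y(U) = (84 + U)/(-19 + U)
D = -630 (D = -70*9 = -630)
v = 95991/4 (v = (7/8)*27426 = 95991/4 ≈ 23998.)
(y(148) - 16077)*(D + v) = ((84 + 148)/(-19 + 148) - 16077)*(-630 + 95991/4) = (232/129 - 16077)*(93471/4) = -2073701/129*93471/4 = -64610302057/172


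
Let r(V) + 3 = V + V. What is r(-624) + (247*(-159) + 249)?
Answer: -40275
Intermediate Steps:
r(V) = -3 + 2*V (r(V) = -3 + (V + V) = -3 + 2*V)
r(-624) + (247*(-159) + 249) = (-3 + 2*(-624)) + (247*(-159) + 249) = (-3 - 1248) + (-39273 + 249) = -1251 - 39024 = -40275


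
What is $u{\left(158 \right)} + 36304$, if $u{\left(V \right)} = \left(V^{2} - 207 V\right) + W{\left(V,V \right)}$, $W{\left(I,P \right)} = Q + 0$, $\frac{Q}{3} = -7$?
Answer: $28541$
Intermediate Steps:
$Q = -21$ ($Q = 3 \left(-7\right) = -21$)
$W{\left(I,P \right)} = -21$ ($W{\left(I,P \right)} = -21 + 0 = -21$)
$u{\left(V \right)} = -21 + V^{2} - 207 V$ ($u{\left(V \right)} = \left(V^{2} - 207 V\right) - 21 = -21 + V^{2} - 207 V$)
$u{\left(158 \right)} + 36304 = \left(-21 + 158^{2} - 32706\right) + 36304 = \left(-21 + 24964 - 32706\right) + 36304 = -7763 + 36304 = 28541$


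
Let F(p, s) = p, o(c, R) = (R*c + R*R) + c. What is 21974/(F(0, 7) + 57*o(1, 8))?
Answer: 21974/4161 ≈ 5.2809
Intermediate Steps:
o(c, R) = c + R² + R*c (o(c, R) = (R*c + R²) + c = (R² + R*c) + c = c + R² + R*c)
21974/(F(0, 7) + 57*o(1, 8)) = 21974/(0 + 57*(1 + 8² + 8*1)) = 21974/(0 + 57*(1 + 64 + 8)) = 21974/(0 + 57*73) = 21974/(0 + 4161) = 21974/4161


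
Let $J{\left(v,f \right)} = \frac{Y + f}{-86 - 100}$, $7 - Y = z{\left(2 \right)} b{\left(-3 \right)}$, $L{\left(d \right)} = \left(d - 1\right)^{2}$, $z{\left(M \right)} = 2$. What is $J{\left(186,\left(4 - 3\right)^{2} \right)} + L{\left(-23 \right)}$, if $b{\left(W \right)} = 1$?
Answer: $\frac{17855}{31} \approx 575.97$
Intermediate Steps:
$L{\left(d \right)} = \left(-1 + d\right)^{2}$
$Y = 5$ ($Y = 7 - 2 \cdot 1 = 7 - 2 = 5$)
$J{\left(v,f \right)} = - \frac{5}{186} - \frac{f}{186}$ ($J{\left(v,f \right)} = \frac{5 + f}{-86 - 100} = \frac{5 + f}{-186} = \left(5 + f\right) \left(- \frac{1}{186}\right) = - \frac{5}{186} - \frac{f}{186}$)
$J{\left(186,\left(4 - 3\right)^{2} \right)} + L{\left(-23 \right)} = \left(- \frac{5}{186} - \frac{\left(4 - 3\right)^{2}}{186}\right) + \left(-1 - 23\right)^{2} = \left(- \frac{5}{186} - \frac{1^{2}}{186}\right) + \left(-24\right)^{2} = \left(- \frac{5}{186} - \frac{1}{186}\right) + 576 = - \frac{1}{31} + 576 = \frac{17855}{31}$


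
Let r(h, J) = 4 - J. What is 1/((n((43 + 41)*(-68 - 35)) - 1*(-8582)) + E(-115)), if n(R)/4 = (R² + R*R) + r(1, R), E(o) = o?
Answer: 1/598899923 ≈ 1.6697e-9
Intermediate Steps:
n(R) = 16 - 4*R + 8*R² (n(R) = 4*((R² + R*R) + (4 - R)) = 4*((R² + R²) + (4 - R)) = 4*(2*R² + (4 - R)) = 4*(4 - R + 2*R²) = 16 - 4*R + 8*R²)
1/((n((43 + 41)*(-68 - 35)) - 1*(-8582)) + E(-115)) = 1/(((16 - 4*(43 + 41)*(-68 - 35) + 8*((43 + 41)*(-68 - 35))²) - 1*(-8582)) - 115) = 1/(((16 - 336*(-103) + 8*(84*(-103))²) + 8582) - 115) = 1/(((16 - 4*(-8652) + 8*(-8652)²) + 8582) - 115) = 1/(((16 + 34608 + 8*74857104) + 8582) - 115) = 1/(((16 + 34608 + 598856832) + 8582) - 115) = 1/((598891456 + 8582) - 115) = 1/(598900038 - 115) = 1/598899923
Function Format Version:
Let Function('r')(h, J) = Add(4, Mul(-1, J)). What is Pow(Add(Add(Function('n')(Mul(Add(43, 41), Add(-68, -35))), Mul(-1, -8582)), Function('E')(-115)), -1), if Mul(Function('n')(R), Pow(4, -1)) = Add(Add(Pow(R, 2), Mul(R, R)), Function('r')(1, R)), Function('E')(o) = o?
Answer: Rational(1, 598899923) ≈ 1.6697e-9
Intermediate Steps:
Function('n')(R) = Add(16, Mul(-4, R), Mul(8, Pow(R, 2))) (Function('n')(R) = Mul(4, Add(Add(Pow(R, 2), Mul(R, R)), Add(4, Mul(-1, R)))) = Mul(4, Add(Add(Pow(R, 2), Pow(R, 2)), Add(4, Mul(-1, R)))) = Mul(4, Add(Mul(2, Pow(R, 2)), Add(4, Mul(-1, R)))) = Mul(4, Add(4, Mul(-1, R), Mul(2, Pow(R, 2)))) = Add(16, Mul(-4, R), Mul(8, Pow(R, 2))))
Pow(Add(Add(Function('n')(Mul(Add(43, 41), Add(-68, -35))), Mul(-1, -8582)), Function('E')(-115)), -1) = Pow(Add(Add(Add(16, Mul(-4, Mul(Add(43, 41), Add(-68, -35))), Mul(8, Pow(Mul(Add(43, 41), Add(-68, -35)), 2))), Mul(-1, -8582)), -115), -1) = Pow(Add(Add(Add(16, Mul(-4, Mul(84, -103)), Mul(8, Pow(Mul(84, -103), 2))), 8582), -115), -1) = Pow(Add(Add(Add(16, Mul(-4, -8652), Mul(8, Pow(-8652, 2))), 8582), -115), -1) = Pow(Add(Add(Add(16, 34608, Mul(8, 74857104)), 8582), -115), -1) = Pow(Add(Add(Add(16, 34608, 598856832), 8582), -115), -1) = Pow(Add(Add(598891456, 8582), -115), -1) = Pow(Add(598900038, -115), -1) = Pow(598899923, -1) = Rational(1, 598899923)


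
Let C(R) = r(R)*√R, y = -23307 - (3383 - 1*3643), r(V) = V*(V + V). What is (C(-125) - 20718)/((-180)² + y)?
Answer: -20718/9353 + 156250*I*√5/9353 ≈ -2.2151 + 37.355*I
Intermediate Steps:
r(V) = 2*V² (r(V) = V*(2*V) = 2*V²)
y = -23047 (y = -23307 - (3383 - 3643) = -23307 - 1*(-260) = -23307 + 260 = -23047)
C(R) = 2*R^(5/2) (C(R) = (2*R²)*√R = 2*R^(5/2))
(C(-125) - 20718)/((-180)² + y) = (2*(-125)^(5/2) - 20718)/((-180)² - 23047) = (2*(78125*I*√5) - 20718)/(32400 - 23047) = (156250*I*√5 - 20718)/9353 = (-20718 + 156250*I*√5)*(1/9353) = -20718/9353 + 156250*I*√5/9353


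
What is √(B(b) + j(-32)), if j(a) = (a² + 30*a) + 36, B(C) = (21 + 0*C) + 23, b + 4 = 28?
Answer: 12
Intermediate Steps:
b = 24 (b = -4 + 28 = 24)
B(C) = 44 (B(C) = (21 + 0) + 23 = 21 + 23 = 44)
j(a) = 36 + a² + 30*a
√(B(b) + j(-32)) = √(44 + (36 + (-32)² + 30*(-32))) = √(44 + (36 + 1024 - 960)) = √(44 + 100) = √144 = 12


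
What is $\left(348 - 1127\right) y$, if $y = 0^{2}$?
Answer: $0$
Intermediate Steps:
$y = 0$
$\left(348 - 1127\right) y = \left(348 - 1127\right) 0 = \left(-779\right) 0 = 0$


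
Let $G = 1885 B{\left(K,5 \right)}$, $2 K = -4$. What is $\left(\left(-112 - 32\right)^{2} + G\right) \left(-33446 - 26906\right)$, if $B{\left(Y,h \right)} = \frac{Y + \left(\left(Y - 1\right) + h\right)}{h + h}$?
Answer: $-1251459072$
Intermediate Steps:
$K = -2$ ($K = \frac{1}{2} \left(-4\right) = -2$)
$B{\left(Y,h \right)} = \frac{-1 + h + 2 Y}{2 h}$ ($B{\left(Y,h \right)} = \frac{Y + \left(\left(-1 + Y\right) + h\right)}{2 h} = \left(Y + \left(-1 + Y + h\right)\right) \frac{1}{2 h} = \left(-1 + h + 2 Y\right) \frac{1}{2 h} = \frac{-1 + h + 2 Y}{2 h}$)
$G = 0$ ($G = 1885 \frac{-1 + 5 + 2 \left(-2\right)}{2 \cdot 5} = 1885 \cdot \frac{1}{2} \cdot \frac{1}{5} \left(-1 + 5 - 4\right) = 1885 \cdot \frac{1}{2} \cdot \frac{1}{5} \cdot 0 = 1885 \cdot 0 = 0$)
$\left(\left(-112 - 32\right)^{2} + G\right) \left(-33446 - 26906\right) = \left(\left(-112 - 32\right)^{2} + 0\right) \left(-33446 - 26906\right) = \left(\left(-144\right)^{2} + 0\right) \left(-60352\right) = \left(20736 + 0\right) \left(-60352\right) = 20736 \left(-60352\right) = -1251459072$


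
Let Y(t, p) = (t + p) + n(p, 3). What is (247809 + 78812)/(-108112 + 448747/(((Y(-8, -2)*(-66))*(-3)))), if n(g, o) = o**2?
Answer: -64670958/21854923 ≈ -2.9591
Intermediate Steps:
Y(t, p) = 9 + p + t (Y(t, p) = (t + p) + 3**2 = (p + t) + 9 = 9 + p + t)
(247809 + 78812)/(-108112 + 448747/(((Y(-8, -2)*(-66))*(-3)))) = (247809 + 78812)/(-108112 + 448747/((((9 - 2 - 8)*(-66))*(-3)))) = 326621/(-108112 + 448747/((-1*(-66)*(-3)))) = 326621/(-108112 + 448747/((66*(-3)))) = 326621/(-108112 + 448747/(-198)) = 326621/(-108112 + 448747*(-1/198)) = 326621/(-108112 - 448747/198) = 326621/(-21854923/198) = 326621*(-198/21854923) = -64670958/21854923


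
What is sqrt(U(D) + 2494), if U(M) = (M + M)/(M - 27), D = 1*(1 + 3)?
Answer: 11*sqrt(10902)/23 ≈ 49.936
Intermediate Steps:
D = 4 (D = 1*4 = 4)
U(M) = 2*M/(-27 + M) (U(M) = (2*M)/(-27 + M) = 2*M/(-27 + M))
sqrt(U(D) + 2494) = sqrt(2*4/(-27 + 4) + 2494) = sqrt(2*4/(-23) + 2494) = sqrt(2*4*(-1/23) + 2494) = sqrt(-8/23 + 2494) = sqrt(57354/23) = 11*sqrt(10902)/23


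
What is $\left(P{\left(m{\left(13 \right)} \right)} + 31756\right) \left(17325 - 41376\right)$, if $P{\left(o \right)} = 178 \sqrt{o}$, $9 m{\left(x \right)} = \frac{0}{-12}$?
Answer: $-763763556$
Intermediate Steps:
$m{\left(x \right)} = 0$ ($m{\left(x \right)} = \frac{0 \frac{1}{-12}}{9} = \frac{0 \left(- \frac{1}{12}\right)}{9} = \frac{1}{9} \cdot 0 = 0$)
$\left(P{\left(m{\left(13 \right)} \right)} + 31756\right) \left(17325 - 41376\right) = \left(178 \sqrt{0} + 31756\right) \left(17325 - 41376\right) = \left(178 \cdot 0 + 31756\right) \left(-24051\right) = \left(0 + 31756\right) \left(-24051\right) = 31756 \left(-24051\right) = -763763556$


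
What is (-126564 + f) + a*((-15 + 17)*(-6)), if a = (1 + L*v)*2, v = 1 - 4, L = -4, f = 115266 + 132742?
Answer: 121132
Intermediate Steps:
f = 248008
v = -3
a = 26 (a = (1 - 4*(-3))*2 = (1 + 12)*2 = 13*2 = 26)
(-126564 + f) + a*((-15 + 17)*(-6)) = (-126564 + 248008) + 26*((-15 + 17)*(-6)) = 121444 + 26*(2*(-6)) = 121444 + 26*(-12) = 121444 - 312 = 121132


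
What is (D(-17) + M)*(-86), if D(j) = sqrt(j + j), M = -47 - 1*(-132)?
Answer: -7310 - 86*I*sqrt(34) ≈ -7310.0 - 501.46*I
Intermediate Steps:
M = 85 (M = -47 + 132 = 85)
D(j) = sqrt(2)*sqrt(j) (D(j) = sqrt(2*j) = sqrt(2)*sqrt(j))
(D(-17) + M)*(-86) = (sqrt(2)*sqrt(-17) + 85)*(-86) = (sqrt(2)*(I*sqrt(17)) + 85)*(-86) = (I*sqrt(34) + 85)*(-86) = (85 + I*sqrt(34))*(-86) = -7310 - 86*I*sqrt(34)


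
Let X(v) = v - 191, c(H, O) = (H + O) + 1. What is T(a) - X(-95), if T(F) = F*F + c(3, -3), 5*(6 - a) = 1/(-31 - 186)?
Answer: 380256696/1177225 ≈ 323.01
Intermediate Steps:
a = 6511/1085 (a = 6 - 1/(5*(-31 - 186)) = 6 - 1/5/(-217) = 6 - 1/5*(-1/217) = 6 + 1/1085 = 6511/1085 ≈ 6.0009)
c(H, O) = 1 + H + O
X(v) = -191 + v
T(F) = 1 + F**2 (T(F) = F*F + (1 + 3 - 3) = F**2 + 1 = 1 + F**2)
T(a) - X(-95) = (1 + (6511/1085)**2) - (-191 - 95) = (1 + 42393121/1177225) - 1*(-286) = 43570346/1177225 + 286 = 380256696/1177225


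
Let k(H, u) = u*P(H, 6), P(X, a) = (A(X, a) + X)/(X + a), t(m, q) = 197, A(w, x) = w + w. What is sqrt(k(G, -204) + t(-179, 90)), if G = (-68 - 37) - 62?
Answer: I*sqrt(11348407)/161 ≈ 20.924*I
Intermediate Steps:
A(w, x) = 2*w
G = -167 (G = -105 - 62 = -167)
P(X, a) = 3*X/(X + a) (P(X, a) = (2*X + X)/(X + a) = (3*X)/(X + a) = 3*X/(X + a))
k(H, u) = 3*H*u/(6 + H) (k(H, u) = u*(3*H/(H + 6)) = u*(3*H/(6 + H)) = 3*H*u/(6 + H))
sqrt(k(G, -204) + t(-179, 90)) = sqrt(3*(-167)*(-204)/(6 - 167) + 197) = sqrt(3*(-167)*(-204)/(-161) + 197) = sqrt(3*(-167)*(-204)*(-1/161) + 197) = sqrt(-102204/161 + 197) = sqrt(-70487/161) = I*sqrt(11348407)/161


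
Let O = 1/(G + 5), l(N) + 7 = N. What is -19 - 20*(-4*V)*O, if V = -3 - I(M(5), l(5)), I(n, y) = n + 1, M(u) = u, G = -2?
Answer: -259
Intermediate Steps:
l(N) = -7 + N
O = 1/3 (O = 1/(-2 + 5) = 1/3 ≈ 0.33333)
I(n, y) = 1 + n
V = -9 (V = -3 - (1 + 5) = -3 - 1*6 = -3 - 6 = -9)
-19 - 20*(-4*V)*O = -19 - 20*(-4*(-9))/3 = -19 - 720/3 = -19 - 20*12 = -19 - 240 = -259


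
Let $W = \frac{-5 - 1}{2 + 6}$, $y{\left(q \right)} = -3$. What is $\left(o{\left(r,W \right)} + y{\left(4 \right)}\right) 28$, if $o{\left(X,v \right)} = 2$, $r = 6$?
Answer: $-28$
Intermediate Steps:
$W = - \frac{3}{4}$ ($W = - \frac{6}{8} = \left(-6\right) \frac{1}{8} = - \frac{3}{4} \approx -0.75$)
$\left(o{\left(r,W \right)} + y{\left(4 \right)}\right) 28 = \left(2 - 3\right) 28 = \left(-1\right) 28 = -28$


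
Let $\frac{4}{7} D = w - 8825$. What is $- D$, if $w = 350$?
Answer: $\frac{59325}{4} \approx 14831.0$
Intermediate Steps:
$D = - \frac{59325}{4}$ ($D = \frac{7 \left(350 - 8825\right)}{4} = \frac{7}{4} \left(-8475\right) = - \frac{59325}{4} \approx -14831.0$)
$- D = \left(-1\right) \left(- \frac{59325}{4}\right) = \frac{59325}{4}$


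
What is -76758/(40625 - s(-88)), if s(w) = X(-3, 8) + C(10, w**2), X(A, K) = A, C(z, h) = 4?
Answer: -38379/20312 ≈ -1.8895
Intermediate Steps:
s(w) = 1 (s(w) = -3 + 4 = 1)
-76758/(40625 - s(-88)) = -76758/(40625 - 1*1) = -76758/(40625 - 1) = -76758/40624 = -76758*1/40624 = -38379/20312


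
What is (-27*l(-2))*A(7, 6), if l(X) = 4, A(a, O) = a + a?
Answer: -1512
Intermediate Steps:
A(a, O) = 2*a
(-27*l(-2))*A(7, 6) = (-27*4)*(2*7) = -108*14 = -1512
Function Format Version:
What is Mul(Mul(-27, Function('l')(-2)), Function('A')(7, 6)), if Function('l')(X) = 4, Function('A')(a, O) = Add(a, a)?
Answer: -1512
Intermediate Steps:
Function('A')(a, O) = Mul(2, a)
Mul(Mul(-27, Function('l')(-2)), Function('A')(7, 6)) = Mul(Mul(-27, 4), Mul(2, 7)) = Mul(-108, 14) = -1512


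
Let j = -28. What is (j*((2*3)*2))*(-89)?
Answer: 29904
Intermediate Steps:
(j*((2*3)*2))*(-89) = -28*2*3*2*(-89) = -168*2*(-89) = -28*12*(-89) = -336*(-89) = 29904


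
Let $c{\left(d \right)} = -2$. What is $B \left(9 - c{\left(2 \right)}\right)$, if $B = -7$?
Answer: $-77$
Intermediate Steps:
$B \left(9 - c{\left(2 \right)}\right) = - 7 \left(9 - -2\right) = - 7 \left(9 + 2\right) = \left(-7\right) 11 = -77$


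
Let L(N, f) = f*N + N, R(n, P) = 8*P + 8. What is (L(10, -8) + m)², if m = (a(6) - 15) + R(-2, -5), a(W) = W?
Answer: 12321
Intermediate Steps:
R(n, P) = 8 + 8*P
m = -41 (m = (6 - 15) + (8 + 8*(-5)) = -9 + (8 - 40) = -9 - 32 = -41)
L(N, f) = N + N*f (L(N, f) = N*f + N = N + N*f)
(L(10, -8) + m)² = (10*(1 - 8) - 41)² = (10*(-7) - 41)² = (-70 - 41)² = (-111)² = 12321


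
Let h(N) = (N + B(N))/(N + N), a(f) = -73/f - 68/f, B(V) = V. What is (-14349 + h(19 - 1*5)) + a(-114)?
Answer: -545177/38 ≈ -14347.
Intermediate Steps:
a(f) = -141/f
h(N) = 1 (h(N) = (N + N)/(N + N) = (2*N)/((2*N)) = (2*N)*(1/(2*N)) = 1)
(-14349 + h(19 - 1*5)) + a(-114) = (-14349 + 1) - 141/(-114) = -14348 - 141*(-1/114) = -14348 + 47/38 = -545177/38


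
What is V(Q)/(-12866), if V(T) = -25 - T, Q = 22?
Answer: 47/12866 ≈ 0.0036530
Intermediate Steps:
V(Q)/(-12866) = (-25 - 1*22)/(-12866) = (-25 - 22)*(-1/12866) = -47*(-1/12866) = 47/12866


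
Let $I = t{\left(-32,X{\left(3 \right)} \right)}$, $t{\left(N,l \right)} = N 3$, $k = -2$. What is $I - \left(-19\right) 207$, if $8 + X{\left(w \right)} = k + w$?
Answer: $3837$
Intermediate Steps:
$X{\left(w \right)} = -10 + w$ ($X{\left(w \right)} = -8 + \left(-2 + w\right) = -10 + w$)
$t{\left(N,l \right)} = 3 N$
$I = -96$ ($I = 3 \left(-32\right) = -96$)
$I - \left(-19\right) 207 = -96 - \left(-19\right) 207 = -96 - -3933 = -96 + 3933 = 3837$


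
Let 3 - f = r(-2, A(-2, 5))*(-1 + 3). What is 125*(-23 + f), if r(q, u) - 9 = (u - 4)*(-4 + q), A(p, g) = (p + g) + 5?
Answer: 1250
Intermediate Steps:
A(p, g) = 5 + g + p (A(p, g) = (g + p) + 5 = 5 + g + p)
r(q, u) = 9 + (-4 + q)*(-4 + u) (r(q, u) = 9 + (u - 4)*(-4 + q) = 9 + (-4 + u)*(-4 + q) = 9 + (-4 + q)*(-4 + u))
f = 33 (f = 3 - (25 - 4*(-2) - 4*(5 + 5 - 2) - 2*(5 + 5 - 2))*(-1 + 3) = 3 - (25 + 8 - 4*8 - 2*8)*2 = 3 - (25 + 8 - 32 - 16)*2 = 3 - (-15)*2 = 3 - 1*(-30) = 3 + 30 = 33)
125*(-23 + f) = 125*(-23 + 33) = 125*10 = 1250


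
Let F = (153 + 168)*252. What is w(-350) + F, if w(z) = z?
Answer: 80542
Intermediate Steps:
F = 80892 (F = 321*252 = 80892)
w(-350) + F = -350 + 80892 = 80542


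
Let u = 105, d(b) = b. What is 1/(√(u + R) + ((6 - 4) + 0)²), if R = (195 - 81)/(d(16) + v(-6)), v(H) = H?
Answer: -10/251 + √2910/502 ≈ 0.067618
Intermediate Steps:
R = 57/5 (R = (195 - 81)/(16 - 6) = 114/10 = 114*(⅒) = 57/5 ≈ 11.400)
1/(√(u + R) + ((6 - 4) + 0)²) = 1/(√(105 + 57/5) + ((6 - 4) + 0)²) = 1/(√(582/5) + (2 + 0)²) = 1/(√2910/5 + 2²) = 1/(√2910/5 + 4) = 1/(4 + √2910/5)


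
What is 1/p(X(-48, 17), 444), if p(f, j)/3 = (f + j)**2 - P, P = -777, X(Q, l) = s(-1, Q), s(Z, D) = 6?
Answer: 1/609831 ≈ 1.6398e-6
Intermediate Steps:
X(Q, l) = 6
p(f, j) = 2331 + 3*(f + j)**2 (p(f, j) = 3*((f + j)**2 - 1*(-777)) = 3*((f + j)**2 + 777) = 3*(777 + (f + j)**2) = 2331 + 3*(f + j)**2)
1/p(X(-48, 17), 444) = 1/(2331 + 3*(6 + 444)**2) = 1/(2331 + 3*450**2) = 1/(2331 + 3*202500) = 1/(2331 + 607500) = 1/609831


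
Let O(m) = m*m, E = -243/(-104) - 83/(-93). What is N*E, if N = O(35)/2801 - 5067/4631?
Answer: -66519625213/31364920158 ≈ -2.1208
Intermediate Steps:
E = 31231/9672 (E = -243*(-1/104) - 83*(-1/93) = 243/104 + 83/93 = 31231/9672 ≈ 3.2290)
O(m) = m²
N = -8519692/12971431 (N = 35²/2801 - 5067/4631 = 1225*(1/2801) - 5067*1/4631 = 1225/2801 - 5067/4631 = -8519692/12971431 ≈ -0.65680)
N*E = -8519692/12971431*31231/9672 = -66519625213/31364920158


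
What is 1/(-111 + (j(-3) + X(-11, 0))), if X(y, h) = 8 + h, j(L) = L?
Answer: -1/106 ≈ -0.0094340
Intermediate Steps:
1/(-111 + (j(-3) + X(-11, 0))) = 1/(-111 + (-3 + (8 + 0))) = 1/(-111 + (-3 + 8)) = 1/(-111 + 5) = 1/(-106) = -1/106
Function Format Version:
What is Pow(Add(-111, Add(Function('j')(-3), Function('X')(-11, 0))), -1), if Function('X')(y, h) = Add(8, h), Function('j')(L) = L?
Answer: Rational(-1, 106) ≈ -0.0094340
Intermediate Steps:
Pow(Add(-111, Add(Function('j')(-3), Function('X')(-11, 0))), -1) = Pow(Add(-111, Add(-3, Add(8, 0))), -1) = Pow(Add(-111, Add(-3, 8)), -1) = Pow(Add(-111, 5), -1) = Pow(-106, -1) = Rational(-1, 106)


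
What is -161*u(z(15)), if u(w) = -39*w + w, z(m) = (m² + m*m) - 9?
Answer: 2698038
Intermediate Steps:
z(m) = -9 + 2*m² (z(m) = (m² + m²) - 9 = 2*m² - 9 = -9 + 2*m²)
u(w) = -38*w
-161*u(z(15)) = -(-6118)*(-9 + 2*15²) = -(-6118)*(-9 + 2*225) = -(-6118)*(-9 + 450) = -(-6118)*441 = -161*(-16758) = 2698038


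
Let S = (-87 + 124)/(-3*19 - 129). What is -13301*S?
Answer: 492137/186 ≈ 2645.9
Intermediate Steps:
S = -37/186 (S = 37/(-57 - 129) = 37/(-186) = 37*(-1/186) = -37/186 ≈ -0.19892)
-13301*S = -13301*(-37/186) = 492137/186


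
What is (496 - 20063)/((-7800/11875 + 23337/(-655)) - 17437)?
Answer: 1217556575/1087275212 ≈ 1.1198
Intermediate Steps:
(496 - 20063)/((-7800/11875 + 23337/(-655)) - 17437) = -19567/((-7800*1/11875 + 23337*(-1/655)) - 17437) = -19567/((-312/475 - 23337/655) - 17437) = -19567/(-2257887/62225 - 17437) = -19567/(-1087275212/62225) = -19567*(-62225/1087275212) = 1217556575/1087275212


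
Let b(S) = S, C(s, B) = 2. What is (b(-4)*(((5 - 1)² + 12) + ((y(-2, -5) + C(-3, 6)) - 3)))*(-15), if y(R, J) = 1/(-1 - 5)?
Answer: 1610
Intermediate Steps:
y(R, J) = -⅙ (y(R, J) = 1/(-6) = -⅙)
(b(-4)*(((5 - 1)² + 12) + ((y(-2, -5) + C(-3, 6)) - 3)))*(-15) = -4*(((5 - 1)² + 12) + ((-⅙ + 2) - 3))*(-15) = -4*((4² + 12) + (11/6 - 3))*(-15) = -4*((16 + 12) - 7/6)*(-15) = -4*(28 - 7/6)*(-15) = -4*161/6*(-15) = -322/3*(-15) = 1610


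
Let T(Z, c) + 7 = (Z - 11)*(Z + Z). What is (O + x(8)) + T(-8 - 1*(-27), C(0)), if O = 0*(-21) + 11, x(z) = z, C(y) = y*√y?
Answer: 316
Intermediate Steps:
C(y) = y^(3/2)
O = 11 (O = 0 + 11 = 11)
T(Z, c) = -7 + 2*Z*(-11 + Z) (T(Z, c) = -7 + (Z - 11)*(Z + Z) = -7 + (-11 + Z)*(2*Z) = -7 + 2*Z*(-11 + Z))
(O + x(8)) + T(-8 - 1*(-27), C(0)) = (11 + 8) + (-7 - 22*(-8 - 1*(-27)) + 2*(-8 - 1*(-27))²) = 19 + (-7 - 22*(-8 + 27) + 2*(-8 + 27)²) = 19 + (-7 - 22*19 + 2*19²) = 19 + (-7 - 418 + 2*361) = 19 + (-7 - 418 + 722) = 19 + 297 = 316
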